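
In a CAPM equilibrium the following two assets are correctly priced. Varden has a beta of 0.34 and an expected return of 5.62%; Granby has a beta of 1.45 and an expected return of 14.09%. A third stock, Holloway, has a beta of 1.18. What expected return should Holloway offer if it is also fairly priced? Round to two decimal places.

MRP (SML slope) = (14.09% − 5.62%) / (1.45 − 0.34) = 8.47% / 1.11 = 7.6306%
R_f (intercept) = 5.62% − 0.34 × 7.6306% = 3.0256%
E(R_Holloway) = R_f + β × MRP = 3.0256% + 1.18 × 7.6306% = 12.03%

12.03%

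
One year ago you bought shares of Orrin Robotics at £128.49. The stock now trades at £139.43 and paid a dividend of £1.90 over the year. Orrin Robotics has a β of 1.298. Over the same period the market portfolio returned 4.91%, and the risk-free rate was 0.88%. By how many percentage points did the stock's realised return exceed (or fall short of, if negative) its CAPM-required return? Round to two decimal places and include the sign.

+3.88%

Realised HPR = (P1 + D1 − P0) / P0 = (139.43 + 1.90 − 128.49) / 128.49 = 12.84 / 128.49 = 9.9930%
MRP = 4.91% − 0.88% = 4.03%
CAPM required = R_f + β·MRP = 0.88% + 1.298 × 4.03% = 6.11094%
α = realised − required = 9.9930% − 6.11094% = +3.88%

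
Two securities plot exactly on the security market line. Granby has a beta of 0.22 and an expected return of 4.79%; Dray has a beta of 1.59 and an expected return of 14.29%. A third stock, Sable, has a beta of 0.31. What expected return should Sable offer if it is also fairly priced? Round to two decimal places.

5.41%

MRP (SML slope) = (14.29% − 4.79%) / (1.59 − 0.22) = 9.50% / 1.37 = 6.9343%
R_f (intercept) = 4.79% − 0.22 × 6.9343% = 3.2645%
E(R_Sable) = R_f + β × MRP = 3.2645% + 0.31 × 6.9343% = 5.41%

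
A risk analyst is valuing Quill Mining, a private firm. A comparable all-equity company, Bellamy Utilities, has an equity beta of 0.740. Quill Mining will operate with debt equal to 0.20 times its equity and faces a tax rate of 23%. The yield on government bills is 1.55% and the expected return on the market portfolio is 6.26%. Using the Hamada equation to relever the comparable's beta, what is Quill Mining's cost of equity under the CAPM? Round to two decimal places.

β_L = β_U × [1 + (1 − t)(D/E)] = 0.740 × [1 + (1 − 0.23) × 0.20]
    = 0.740 × [1 + 0.77 × 0.20] = 0.740 × 1.1540 = 0.8540
MRP = 6.26% − 1.55% = 4.71%
E(R) = R_f + β_L × MRP = 1.55% + 0.8540 × 4.71% = 5.57%

5.57%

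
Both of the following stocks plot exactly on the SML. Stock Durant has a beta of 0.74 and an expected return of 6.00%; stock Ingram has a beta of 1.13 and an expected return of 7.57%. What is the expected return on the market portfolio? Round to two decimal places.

7.05%

Both satisfy E(R) = R_f + β·MRP, so the slope of the SML is
MRP = (7.57% − 6.00%) / (1.13 − 0.74) = 1.57% / 0.39 = 4.0256%
R_f = E(R_Durant) − β_Durant·MRP = 6.00% − 0.74 × 4.0256% = 3.0211%
E(R_m) = R_f + MRP = 3.0211% + 4.0256% = 7.05%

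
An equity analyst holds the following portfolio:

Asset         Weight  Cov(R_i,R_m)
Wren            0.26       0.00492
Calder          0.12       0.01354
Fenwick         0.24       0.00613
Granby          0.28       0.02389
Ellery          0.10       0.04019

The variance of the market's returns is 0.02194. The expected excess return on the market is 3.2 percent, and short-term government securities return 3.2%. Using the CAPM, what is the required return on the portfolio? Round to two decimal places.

β_Wren = 0.00492 / 0.02194 = 0.2242
β_Calder = 0.01354 / 0.02194 = 0.6171
β_Fenwick = 0.00613 / 0.02194 = 0.2794
β_Granby = 0.02389 / 0.02194 = 1.0889
β_Ellery = 0.04019 / 0.02194 = 1.8318
β_P = Σ w_i β_i = 0.26×0.2242 + 0.12×0.6171 + 0.24×0.2794 + 0.28×1.0889 + 0.10×1.8318 = 0.6875
E(R_P) = R_f + β_P × MRP = 3.2% + 0.6875 × 3.2% = 5.40%

5.40%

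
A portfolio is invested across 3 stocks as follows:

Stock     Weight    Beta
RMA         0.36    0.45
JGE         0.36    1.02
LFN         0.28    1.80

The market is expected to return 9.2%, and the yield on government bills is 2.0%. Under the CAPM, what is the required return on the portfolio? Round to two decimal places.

β_P = Σ w_i β_i = 0.36×0.45 + 0.36×1.02 + 0.28×1.80 = 1.0332
MRP = 9.2% − 2.0% = 7.20%
E(R_P) = R_f + β_P × MRP = 2.0% + 1.0332 × 7.2% = 9.44%

9.44%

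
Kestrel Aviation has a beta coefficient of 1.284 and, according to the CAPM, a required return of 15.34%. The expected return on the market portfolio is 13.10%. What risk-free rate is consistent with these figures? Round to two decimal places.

5.21%

E(R) = R_f + β(E(R_m) − R_f) = R_f(1 − β) + β·E(R_m)
15.34% = R_f × (1 − 1.284) + 1.284 × 13.10%
15.34% = R_f × -0.284 + 16.82040%
R_f = (15.34% − 16.82040%) / -0.284 = 5.21%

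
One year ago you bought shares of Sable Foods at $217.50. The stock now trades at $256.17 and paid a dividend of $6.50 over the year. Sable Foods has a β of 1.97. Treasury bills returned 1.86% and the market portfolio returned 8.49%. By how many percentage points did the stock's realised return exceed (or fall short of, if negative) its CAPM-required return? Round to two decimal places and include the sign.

+5.85%

Realised HPR = (P1 + D1 − P0) / P0 = (256.17 + 6.50 − 217.50) / 217.50 = 45.17 / 217.50 = 20.7678%
MRP = 8.49% − 1.86% = 6.63%
CAPM required = R_f + β·MRP = 1.86% + 1.97 × 6.63% = 14.9211%
α = realised − required = 20.7678% − 14.9211% = +5.85%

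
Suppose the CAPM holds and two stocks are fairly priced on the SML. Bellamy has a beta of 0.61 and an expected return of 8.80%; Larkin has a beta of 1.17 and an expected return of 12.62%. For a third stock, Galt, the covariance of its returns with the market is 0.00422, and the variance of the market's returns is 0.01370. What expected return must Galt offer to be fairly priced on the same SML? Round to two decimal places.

MRP = (12.62% − 8.80%) / (1.17 − 0.61) = 6.8214%
R_f = 8.80% − 0.61 × 6.8214% = 4.6389%
β_Galt = Cov / Var(R_m) = 0.00422 / 0.01370 = 0.3080
E(R_Galt) = R_f + β × MRP = 4.6389% + 0.3080 × 6.8214% = 6.74%

6.74%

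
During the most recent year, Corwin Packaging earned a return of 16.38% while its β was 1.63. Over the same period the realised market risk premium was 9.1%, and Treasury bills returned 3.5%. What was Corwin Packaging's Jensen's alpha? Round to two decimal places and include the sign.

CAPM benchmark = R_f + β(R_m − R_f) = 3.5% + 1.63 × 9.1% = 18.3330%
α = actual − benchmark = 16.38% − 18.3330% = -1.95%

-1.95%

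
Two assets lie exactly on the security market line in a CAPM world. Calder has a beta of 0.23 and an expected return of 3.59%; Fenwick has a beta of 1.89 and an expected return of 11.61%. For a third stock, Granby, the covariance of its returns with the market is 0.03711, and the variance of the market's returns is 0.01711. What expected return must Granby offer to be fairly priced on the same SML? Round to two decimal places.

12.96%

MRP = (11.61% − 3.59%) / (1.89 − 0.23) = 4.8313%
R_f = 3.59% − 0.23 × 4.8313% = 2.4788%
β_Granby = Cov / Var(R_m) = 0.03711 / 0.01711 = 2.1689
E(R_Granby) = R_f + β × MRP = 2.4788% + 2.1689 × 4.8313% = 12.96%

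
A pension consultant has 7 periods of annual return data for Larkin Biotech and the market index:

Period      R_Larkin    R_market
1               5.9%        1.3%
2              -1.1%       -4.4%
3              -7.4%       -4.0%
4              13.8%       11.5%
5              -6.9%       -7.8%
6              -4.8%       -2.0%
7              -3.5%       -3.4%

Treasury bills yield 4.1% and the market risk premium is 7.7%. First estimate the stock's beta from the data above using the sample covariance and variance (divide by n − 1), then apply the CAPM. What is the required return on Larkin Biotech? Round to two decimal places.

13.00%

Mean R_i = (5.9 − 1.1 − 7.4 + 13.8 − 6.9 − 4.8 − 3.5) / 7 = -0.5714%
Mean R_m = (1.3 − 4.4 − 4.0 + 11.5 − 7.8 − 2.0 − 3.4) / 7 = -1.2571%
Σ(R_i − R̄_i)(R_m − R̄_m) = 271.1014  ⇒  Cov = 271.1014 / 6 = 45.1836
Σ(R_m − R̄_m)² = 234.6371  ⇒  Var(R_m) = 234.6371 / 6 = 39.1062
β = Cov / Var(R_m) = 45.1836 / 39.1062 = 1.1554
E(R) = R_f + β × MRP = 4.1% + 1.1554 × 7.7% = 13.00%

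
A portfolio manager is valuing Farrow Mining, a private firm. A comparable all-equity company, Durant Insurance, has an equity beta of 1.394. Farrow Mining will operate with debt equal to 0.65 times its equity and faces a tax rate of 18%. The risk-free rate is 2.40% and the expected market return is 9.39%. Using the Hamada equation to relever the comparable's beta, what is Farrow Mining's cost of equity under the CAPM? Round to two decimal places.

17.34%

β_L = β_U × [1 + (1 − t)(D/E)] = 1.394 × [1 + (1 − 0.18) × 0.65]
    = 1.394 × [1 + 0.82 × 0.65] = 1.394 × 1.5330 = 2.1370
MRP = 9.39% − 2.40% = 6.99%
E(R) = R_f + β_L × MRP = 2.40% + 2.1370 × 6.99% = 17.34%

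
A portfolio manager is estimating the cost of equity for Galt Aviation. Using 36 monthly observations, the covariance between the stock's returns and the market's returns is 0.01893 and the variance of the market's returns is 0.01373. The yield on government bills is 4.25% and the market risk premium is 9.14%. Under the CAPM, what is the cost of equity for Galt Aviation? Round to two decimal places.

β = Cov(R_i, R_m) / Var(R_m) = 0.01893 / 0.01373 = 1.3787
E(R) = R_f + β × MRP = 4.25% + 1.3787 × 9.14% = 16.85%

16.85%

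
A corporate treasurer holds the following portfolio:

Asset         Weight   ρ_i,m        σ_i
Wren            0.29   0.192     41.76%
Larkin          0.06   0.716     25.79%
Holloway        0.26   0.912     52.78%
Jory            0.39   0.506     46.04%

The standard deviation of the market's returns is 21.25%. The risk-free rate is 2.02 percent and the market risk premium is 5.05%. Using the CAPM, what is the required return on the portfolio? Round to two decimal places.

β_Wren = 0.192 × 41.76% / 21.25% = 0.3773
β_Larkin = 0.716 × 25.79% / 21.25% = 0.8690
β_Holloway = 0.912 × 52.78% / 21.25% = 2.2652
β_Jory = 0.506 × 46.04% / 21.25% = 1.0963
β_P = Σ w_i β_i = 0.29×0.3773 + 0.06×0.8690 + 0.26×2.2652 + 0.39×1.0963 = 1.1781
E(R_P) = R_f + β_P × MRP = 2.02% + 1.1781 × 5.05% = 7.97%

7.97%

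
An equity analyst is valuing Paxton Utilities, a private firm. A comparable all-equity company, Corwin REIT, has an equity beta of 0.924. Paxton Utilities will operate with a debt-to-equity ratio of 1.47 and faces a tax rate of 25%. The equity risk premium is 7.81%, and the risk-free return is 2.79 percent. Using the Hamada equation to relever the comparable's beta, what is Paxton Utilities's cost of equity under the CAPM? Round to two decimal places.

β_L = β_U × [1 + (1 − t)(D/E)] = 0.924 × [1 + (1 − 0.25) × 1.47]
    = 0.924 × [1 + 0.75 × 1.47] = 0.924 × 2.1025 = 1.9427
E(R) = R_f + β_L × MRP = 2.79% + 1.9427 × 7.81% = 17.96%

17.96%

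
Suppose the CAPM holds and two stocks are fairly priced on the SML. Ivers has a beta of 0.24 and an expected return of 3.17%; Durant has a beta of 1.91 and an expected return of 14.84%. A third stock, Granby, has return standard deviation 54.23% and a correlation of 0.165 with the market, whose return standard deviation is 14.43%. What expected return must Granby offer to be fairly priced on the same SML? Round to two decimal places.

5.83%

MRP = (14.84% − 3.17%) / (1.91 − 0.24) = 6.9880%
R_f = 3.17% − 0.24 × 6.9880% = 1.4929%
β_Granby = ρ·σ_i/σ_m = 0.165 × 54.23 / 14.43 = 0.6201
E(R_Granby) = R_f + β × MRP = 1.4929% + 0.6201 × 6.9880% = 5.83%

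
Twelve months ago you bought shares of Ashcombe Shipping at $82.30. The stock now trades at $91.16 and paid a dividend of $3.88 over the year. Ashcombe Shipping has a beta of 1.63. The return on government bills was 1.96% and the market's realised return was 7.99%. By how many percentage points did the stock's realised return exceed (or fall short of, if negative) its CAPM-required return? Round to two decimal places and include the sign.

+3.69%

Realised HPR = (P1 + D1 − P0) / P0 = (91.16 + 3.88 − 82.30) / 82.30 = 12.74 / 82.30 = 15.4800%
MRP = 7.99% − 1.96% = 6.03%
CAPM required = R_f + β·MRP = 1.96% + 1.63 × 6.03% = 11.7889%
α = realised − required = 15.4800% − 11.7889% = +3.69%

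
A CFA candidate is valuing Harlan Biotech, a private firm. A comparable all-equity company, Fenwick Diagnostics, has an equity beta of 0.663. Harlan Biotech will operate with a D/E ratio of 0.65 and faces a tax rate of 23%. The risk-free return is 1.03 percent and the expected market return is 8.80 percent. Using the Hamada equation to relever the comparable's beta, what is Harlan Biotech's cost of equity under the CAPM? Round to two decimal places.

8.76%

β_L = β_U × [1 + (1 − t)(D/E)] = 0.663 × [1 + (1 − 0.23) × 0.65]
    = 0.663 × [1 + 0.77 × 0.65] = 0.663 × 1.5005 = 0.9948
MRP = 8.80% − 1.03% = 7.77%
E(R) = R_f + β_L × MRP = 1.03% + 0.9948 × 7.77% = 8.76%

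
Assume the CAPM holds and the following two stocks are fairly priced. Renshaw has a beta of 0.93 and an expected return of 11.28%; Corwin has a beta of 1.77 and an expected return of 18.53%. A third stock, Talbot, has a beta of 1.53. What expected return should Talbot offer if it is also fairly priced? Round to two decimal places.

16.46%

MRP (SML slope) = (18.53% − 11.28%) / (1.77 − 0.93) = 7.25% / 0.84 = 8.6310%
R_f (intercept) = 11.28% − 0.93 × 8.6310% = 3.2532%
E(R_Talbot) = R_f + β × MRP = 3.2532% + 1.53 × 8.6310% = 16.46%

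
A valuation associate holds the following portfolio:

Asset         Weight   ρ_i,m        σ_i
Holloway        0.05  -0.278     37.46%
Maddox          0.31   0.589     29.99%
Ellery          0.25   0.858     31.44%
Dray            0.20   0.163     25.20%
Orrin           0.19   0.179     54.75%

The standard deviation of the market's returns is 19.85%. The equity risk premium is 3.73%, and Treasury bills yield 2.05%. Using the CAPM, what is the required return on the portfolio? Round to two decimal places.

4.75%

β_Holloway = -0.278 × 37.46% / 19.85% = -0.5246
β_Maddox = 0.589 × 29.99% / 19.85% = 0.8899
β_Ellery = 0.858 × 31.44% / 19.85% = 1.3590
β_Dray = 0.163 × 25.20% / 19.85% = 0.2069
β_Orrin = 0.179 × 54.75% / 19.85% = 0.4937
β_P = Σ w_i β_i = 0.05×-0.5246 + 0.31×0.8899 + 0.25×1.3590 + 0.20×0.2069 + 0.19×0.4937 = 0.7246
E(R_P) = R_f + β_P × MRP = 2.05% + 0.7246 × 3.73% = 4.75%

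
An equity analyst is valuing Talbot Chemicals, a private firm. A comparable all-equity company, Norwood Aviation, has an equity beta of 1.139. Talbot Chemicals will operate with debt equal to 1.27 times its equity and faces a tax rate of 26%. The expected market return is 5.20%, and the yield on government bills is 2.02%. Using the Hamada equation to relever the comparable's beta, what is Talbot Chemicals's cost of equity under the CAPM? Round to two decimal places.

9.05%

β_L = β_U × [1 + (1 − t)(D/E)] = 1.139 × [1 + (1 − 0.26) × 1.27]
    = 1.139 × [1 + 0.74 × 1.27] = 1.139 × 1.9398 = 2.2094
MRP = 5.20% − 2.02% = 3.18%
E(R) = R_f + β_L × MRP = 2.02% + 2.2094 × 3.18% = 9.05%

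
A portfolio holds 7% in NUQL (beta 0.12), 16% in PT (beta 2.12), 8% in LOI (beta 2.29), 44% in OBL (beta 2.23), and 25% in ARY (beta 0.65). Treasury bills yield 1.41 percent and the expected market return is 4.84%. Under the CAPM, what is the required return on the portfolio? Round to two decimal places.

7.15%

β_P = Σ w_i β_i = 0.07×0.12 + 0.16×2.12 + 0.08×2.29 + 0.44×2.23 + 0.25×0.65 = 1.6745
MRP = 4.84% − 1.41% = 3.43%
E(R_P) = R_f + β_P × MRP = 1.41% + 1.6745 × 3.43% = 7.15%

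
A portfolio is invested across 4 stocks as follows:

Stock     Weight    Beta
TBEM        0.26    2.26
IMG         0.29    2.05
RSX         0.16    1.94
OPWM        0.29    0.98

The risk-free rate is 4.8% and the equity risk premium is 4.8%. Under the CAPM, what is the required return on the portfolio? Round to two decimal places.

β_P = Σ w_i β_i = 0.26×2.26 + 0.29×2.05 + 0.16×1.94 + 0.29×0.98 = 1.7767
E(R_P) = R_f + β_P × MRP = 4.8% + 1.7767 × 4.8% = 13.33%

13.33%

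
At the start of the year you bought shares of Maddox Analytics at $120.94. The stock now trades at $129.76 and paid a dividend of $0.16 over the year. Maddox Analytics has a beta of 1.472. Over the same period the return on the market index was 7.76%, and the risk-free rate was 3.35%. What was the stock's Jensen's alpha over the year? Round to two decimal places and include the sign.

-2.42%

Realised HPR = (P1 + D1 − P0) / P0 = (129.76 + 0.16 − 120.94) / 120.94 = 8.98 / 120.94 = 7.4252%
MRP = 7.76% − 3.35% = 4.41%
CAPM required = R_f + β·MRP = 3.35% + 1.472 × 4.41% = 9.84152%
α = realised − required = 7.4252% − 9.84152% = -2.42%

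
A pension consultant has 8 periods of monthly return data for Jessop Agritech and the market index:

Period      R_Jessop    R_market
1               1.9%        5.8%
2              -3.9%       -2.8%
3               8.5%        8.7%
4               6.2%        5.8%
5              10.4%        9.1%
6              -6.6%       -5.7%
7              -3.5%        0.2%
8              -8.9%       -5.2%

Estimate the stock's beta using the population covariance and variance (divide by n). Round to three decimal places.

Mean R_i = (1.9 − 3.9 + 8.5 + 6.2 + 10.4 − 6.6 − 3.5 − 8.9) / 8 = 0.5125%
Mean R_m = (5.8 − 2.8 + 8.7 + 5.8 + 9.1 − 5.7 + 0.2 − 5.2) / 8 = 1.9875%
Σ(R_i − R̄_i)(R_m − R̄_m) = 301.5413  ⇒  Cov = 301.5413 / 8 = 37.6927
Σ(R_m − R̄_m)² = 261.5888  ⇒  Var(R_m) = 261.5888 / 8 = 32.6986
β = Cov / Var(R_m) = 37.6927 / 32.6986 = 1.1527

1.153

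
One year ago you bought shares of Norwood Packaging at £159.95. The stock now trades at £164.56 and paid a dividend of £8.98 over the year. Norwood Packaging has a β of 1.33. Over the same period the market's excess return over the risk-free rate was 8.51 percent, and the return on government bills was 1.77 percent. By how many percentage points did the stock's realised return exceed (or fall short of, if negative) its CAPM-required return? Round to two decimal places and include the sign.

Realised HPR = (P1 + D1 − P0) / P0 = (164.56 + 8.98 − 159.95) / 159.95 = 13.59 / 159.95 = 8.4964%
CAPM required = R_f + β·MRP = 1.77% + 1.33 × 8.51% = 13.0883%
α = realised − required = 8.4964% − 13.0883% = -4.59%

-4.59%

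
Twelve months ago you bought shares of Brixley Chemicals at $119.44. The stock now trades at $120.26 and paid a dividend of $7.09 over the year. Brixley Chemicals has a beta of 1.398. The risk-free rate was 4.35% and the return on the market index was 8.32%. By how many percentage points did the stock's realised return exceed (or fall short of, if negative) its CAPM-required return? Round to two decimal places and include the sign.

Realised HPR = (P1 + D1 − P0) / P0 = (120.26 + 7.09 − 119.44) / 119.44 = 7.91 / 119.44 = 6.6226%
MRP = 8.32% − 4.35% = 3.97%
CAPM required = R_f + β·MRP = 4.35% + 1.398 × 3.97% = 9.90006%
α = realised − required = 6.6226% − 9.90006% = -3.28%

-3.28%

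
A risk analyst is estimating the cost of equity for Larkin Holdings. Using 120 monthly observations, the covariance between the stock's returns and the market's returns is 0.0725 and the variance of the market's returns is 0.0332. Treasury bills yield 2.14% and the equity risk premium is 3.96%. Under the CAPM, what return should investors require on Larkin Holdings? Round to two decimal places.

β = Cov(R_i, R_m) / Var(R_m) = 0.0725 / 0.0332 = 2.1837
E(R) = R_f + β × MRP = 2.14% + 2.1837 × 3.96% = 10.79%

10.79%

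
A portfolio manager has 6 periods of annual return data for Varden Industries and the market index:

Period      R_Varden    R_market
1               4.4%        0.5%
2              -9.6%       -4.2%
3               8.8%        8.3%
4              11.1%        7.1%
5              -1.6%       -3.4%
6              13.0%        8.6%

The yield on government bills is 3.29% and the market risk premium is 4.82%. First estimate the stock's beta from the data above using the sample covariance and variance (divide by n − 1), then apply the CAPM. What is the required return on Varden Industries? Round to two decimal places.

9.84%

Mean R_i = (4.4 − 9.6 + 8.8 + 11.1 − 1.6 + 13.0) / 6 = 4.3500%
Mean R_m = (0.5 − 4.2 + 8.3 + 7.1 − 3.4 + 8.6) / 6 = 2.8167%
Σ(R_i − R̄_i)(R_m − R̄_m) = 238.0950  ⇒  Cov = 238.0950 / 5 = 47.6190
Σ(R_m − R̄_m)² = 175.1083  ⇒  Var(R_m) = 175.1083 / 5 = 35.0217
β = Cov / Var(R_m) = 47.6190 / 35.0217 = 1.3597
E(R) = R_f + β × MRP = 3.29% + 1.3597 × 4.82% = 9.84%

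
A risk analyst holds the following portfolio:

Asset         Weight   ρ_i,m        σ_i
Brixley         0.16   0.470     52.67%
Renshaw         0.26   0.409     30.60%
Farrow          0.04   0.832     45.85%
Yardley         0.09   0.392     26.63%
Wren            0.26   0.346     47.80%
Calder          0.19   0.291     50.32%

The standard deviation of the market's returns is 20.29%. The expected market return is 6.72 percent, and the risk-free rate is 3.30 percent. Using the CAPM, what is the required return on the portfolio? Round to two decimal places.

β_Brixley = 0.470 × 52.67% / 20.29% = 1.2201
β_Renshaw = 0.409 × 30.60% / 20.29% = 0.6168
β_Farrow = 0.832 × 45.85% / 20.29% = 1.8801
β_Yardley = 0.392 × 26.63% / 20.29% = 0.5145
β_Wren = 0.346 × 47.80% / 20.29% = 0.8151
β_Calder = 0.291 × 50.32% / 20.29% = 0.7217
β_P = Σ w_i β_i = 0.16×1.2201 + 0.26×0.6168 + 0.04×1.8801 + 0.09×0.5145 + 0.26×0.8151 + 0.19×0.7217 = 0.8261
MRP = 6.72% − 3.30% = 3.42%
E(R_P) = R_f + β_P × MRP = 3.30% + 0.8261 × 3.42% = 6.13%

6.13%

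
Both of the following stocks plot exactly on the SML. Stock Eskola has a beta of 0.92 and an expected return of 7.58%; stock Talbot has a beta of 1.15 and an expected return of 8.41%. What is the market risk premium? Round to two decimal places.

Both satisfy E(R) = R_f + β·MRP, so the slope of the SML is
MRP = (8.41% − 7.58%) / (1.15 − 0.92) = 0.83% / 0.23 = 3.6087%

3.61%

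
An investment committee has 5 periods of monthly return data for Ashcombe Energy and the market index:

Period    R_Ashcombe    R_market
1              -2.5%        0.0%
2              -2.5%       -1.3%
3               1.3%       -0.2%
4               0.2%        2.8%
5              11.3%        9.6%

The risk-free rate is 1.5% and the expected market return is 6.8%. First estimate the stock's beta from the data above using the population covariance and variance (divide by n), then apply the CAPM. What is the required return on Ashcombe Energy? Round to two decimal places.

7.96%

Mean R_i = (-2.5 − 2.5 + 1.3 + 0.2 + 11.3) / 5 = 1.5600%
Mean R_m = (0.0 − 1.3 − 0.2 + 2.8 + 9.6) / 5 = 2.1800%
Σ(R_i − R̄_i)(R_m − R̄_m) = 95.0260  ⇒  Cov = 95.0260 / 5 = 19.0052
Σ(R_m − R̄_m)² = 77.9680  ⇒  Var(R_m) = 77.9680 / 5 = 15.5936
β = Cov / Var(R_m) = 19.0052 / 15.5936 = 1.2188
MRP = 6.8% − 1.5% = 5.30%
E(R) = R_f + β × MRP = 1.5% + 1.2188 × 5.3% = 7.96%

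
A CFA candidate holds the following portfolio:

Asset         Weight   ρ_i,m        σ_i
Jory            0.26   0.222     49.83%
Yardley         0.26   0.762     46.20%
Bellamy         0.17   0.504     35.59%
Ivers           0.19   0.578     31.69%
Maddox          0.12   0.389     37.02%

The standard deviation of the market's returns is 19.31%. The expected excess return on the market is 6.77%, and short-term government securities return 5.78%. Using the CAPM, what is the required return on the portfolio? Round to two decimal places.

12.89%

β_Jory = 0.222 × 49.83% / 19.31% = 0.5729
β_Yardley = 0.762 × 46.20% / 19.31% = 1.8231
β_Bellamy = 0.504 × 35.59% / 19.31% = 0.9289
β_Ivers = 0.578 × 31.69% / 19.31% = 0.9486
β_Maddox = 0.389 × 37.02% / 19.31% = 0.7458
β_P = Σ w_i β_i = 0.26×0.5729 + 0.26×1.8231 + 0.17×0.9289 + 0.19×0.9486 + 0.12×0.7458 = 1.0506
E(R_P) = R_f + β_P × MRP = 5.78% + 1.0506 × 6.77% = 12.89%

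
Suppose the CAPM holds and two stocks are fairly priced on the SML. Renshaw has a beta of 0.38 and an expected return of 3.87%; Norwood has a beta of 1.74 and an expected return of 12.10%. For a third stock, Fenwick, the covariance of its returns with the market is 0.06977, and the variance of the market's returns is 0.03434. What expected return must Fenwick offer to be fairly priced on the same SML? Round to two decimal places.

13.87%

MRP = (12.10% − 3.87%) / (1.74 − 0.38) = 6.0515%
R_f = 3.87% − 0.38 × 6.0515% = 1.5704%
β_Fenwick = Cov / Var(R_m) = 0.06977 / 0.03434 = 2.0317
E(R_Fenwick) = R_f + β × MRP = 1.5704% + 2.0317 × 6.0515% = 13.87%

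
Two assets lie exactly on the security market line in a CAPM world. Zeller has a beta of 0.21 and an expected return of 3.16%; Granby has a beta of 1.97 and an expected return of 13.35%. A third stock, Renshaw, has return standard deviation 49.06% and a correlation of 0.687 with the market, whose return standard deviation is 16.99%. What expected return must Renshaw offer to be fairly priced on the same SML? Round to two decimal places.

MRP = (13.35% − 3.16%) / (1.97 − 0.21) = 5.7898%
R_f = 3.16% − 0.21 × 5.7898% = 1.9441%
β_Renshaw = ρ·σ_i/σ_m = 0.687 × 49.06 / 16.99 = 1.9838
E(R_Renshaw) = R_f + β × MRP = 1.9441% + 1.9838 × 5.7898% = 13.43%

13.43%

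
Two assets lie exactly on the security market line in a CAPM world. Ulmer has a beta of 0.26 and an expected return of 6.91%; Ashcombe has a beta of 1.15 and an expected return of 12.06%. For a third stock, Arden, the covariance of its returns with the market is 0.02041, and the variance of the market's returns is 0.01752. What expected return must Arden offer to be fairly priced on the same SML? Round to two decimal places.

MRP = (12.06% − 6.91%) / (1.15 − 0.26) = 5.7865%
R_f = 6.91% − 0.26 × 5.7865% = 5.4055%
β_Arden = Cov / Var(R_m) = 0.02041 / 0.01752 = 1.1650
E(R_Arden) = R_f + β × MRP = 5.4055% + 1.1650 × 5.7865% = 12.15%

12.15%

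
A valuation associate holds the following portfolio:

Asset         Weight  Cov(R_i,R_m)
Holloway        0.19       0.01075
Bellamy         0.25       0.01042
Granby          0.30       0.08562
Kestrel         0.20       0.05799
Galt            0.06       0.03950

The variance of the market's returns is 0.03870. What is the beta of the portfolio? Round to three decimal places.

1.145

β_Holloway = 0.01075 / 0.03870 = 0.2778
β_Bellamy = 0.01042 / 0.03870 = 0.2693
β_Granby = 0.08562 / 0.03870 = 2.2124
β_Kestrel = 0.05799 / 0.03870 = 1.4984
β_Galt = 0.03950 / 0.03870 = 1.0207
β_P = Σ w_i β_i = 0.19×0.2778 + 0.25×0.2693 + 0.30×2.2124 + 0.20×1.4984 + 0.06×1.0207 = 1.1447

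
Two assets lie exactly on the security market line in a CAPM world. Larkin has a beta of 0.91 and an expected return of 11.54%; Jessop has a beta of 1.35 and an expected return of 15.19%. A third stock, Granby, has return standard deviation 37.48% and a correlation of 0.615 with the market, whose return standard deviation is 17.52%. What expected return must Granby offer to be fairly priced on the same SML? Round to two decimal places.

MRP = (15.19% − 11.54%) / (1.35 − 0.91) = 8.2955%
R_f = 11.54% − 0.91 × 8.2955% = 3.9911%
β_Granby = ρ·σ_i/σ_m = 0.615 × 37.48 / 17.52 = 1.3157
E(R_Granby) = R_f + β × MRP = 3.9911% + 1.3157 × 8.2955% = 14.91%

14.91%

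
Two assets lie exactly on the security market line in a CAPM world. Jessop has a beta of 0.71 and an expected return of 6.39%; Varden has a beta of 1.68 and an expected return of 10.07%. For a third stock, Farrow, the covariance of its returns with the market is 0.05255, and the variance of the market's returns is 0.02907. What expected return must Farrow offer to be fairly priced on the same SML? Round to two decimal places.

MRP = (10.07% − 6.39%) / (1.68 − 0.71) = 3.7938%
R_f = 6.39% − 0.71 × 3.7938% = 3.6964%
β_Farrow = Cov / Var(R_m) = 0.05255 / 0.02907 = 1.8077
E(R_Farrow) = R_f + β × MRP = 3.6964% + 1.8077 × 3.7938% = 10.55%

10.55%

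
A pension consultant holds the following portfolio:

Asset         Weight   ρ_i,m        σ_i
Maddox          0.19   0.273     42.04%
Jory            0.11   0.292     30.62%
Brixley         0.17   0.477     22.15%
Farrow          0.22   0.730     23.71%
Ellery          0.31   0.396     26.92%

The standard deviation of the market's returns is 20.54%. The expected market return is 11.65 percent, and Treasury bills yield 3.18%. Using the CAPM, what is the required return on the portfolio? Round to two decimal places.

8.16%

β_Maddox = 0.273 × 42.04% / 20.54% = 0.5588
β_Jory = 0.292 × 30.62% / 20.54% = 0.4353
β_Brixley = 0.477 × 22.15% / 20.54% = 0.5144
β_Farrow = 0.730 × 23.71% / 20.54% = 0.8427
β_Ellery = 0.396 × 26.92% / 20.54% = 0.5190
β_P = Σ w_i β_i = 0.19×0.5588 + 0.11×0.4353 + 0.17×0.5144 + 0.22×0.8427 + 0.31×0.5190 = 0.5878
MRP = 11.65% − 3.18% = 8.47%
E(R_P) = R_f + β_P × MRP = 3.18% + 0.5878 × 8.47% = 8.16%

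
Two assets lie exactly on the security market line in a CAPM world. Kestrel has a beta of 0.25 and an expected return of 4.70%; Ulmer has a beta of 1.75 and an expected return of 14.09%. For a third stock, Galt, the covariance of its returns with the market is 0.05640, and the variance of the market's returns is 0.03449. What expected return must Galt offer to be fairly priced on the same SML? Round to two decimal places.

MRP = (14.09% − 4.70%) / (1.75 − 0.25) = 6.2600%
R_f = 4.70% − 0.25 × 6.2600% = 3.1350%
β_Galt = Cov / Var(R_m) = 0.05640 / 0.03449 = 1.6353
E(R_Galt) = R_f + β × MRP = 3.1350% + 1.6353 × 6.2600% = 13.37%

13.37%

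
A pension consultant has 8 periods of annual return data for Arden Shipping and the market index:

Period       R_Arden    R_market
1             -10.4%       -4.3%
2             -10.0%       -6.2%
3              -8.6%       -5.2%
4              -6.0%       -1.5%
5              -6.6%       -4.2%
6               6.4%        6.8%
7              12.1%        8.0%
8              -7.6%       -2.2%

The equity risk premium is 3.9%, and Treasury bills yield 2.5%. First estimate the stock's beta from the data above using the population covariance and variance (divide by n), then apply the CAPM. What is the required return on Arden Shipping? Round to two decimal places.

Mean R_i = (-10.4 − 10.0 − 8.6 − 6.0 − 6.6 + 6.4 + 12.1 − 7.6) / 8 = -3.8375%
Mean R_m = (-4.3 − 6.2 − 5.2 − 1.5 − 4.2 + 6.8 + 8.0 − 2.2) / 8 = -1.1000%
Σ(R_i − R̄_i)(R_m − R̄_m) = 311.4300  ⇒  Cov = 311.4300 / 8 = 38.9288
Σ(R_m − R̄_m)² = 209.2600  ⇒  Var(R_m) = 209.2600 / 8 = 26.1575
β = Cov / Var(R_m) = 38.9288 / 26.1575 = 1.4882
E(R) = R_f + β × MRP = 2.5% + 1.4882 × 3.9% = 8.30%

8.30%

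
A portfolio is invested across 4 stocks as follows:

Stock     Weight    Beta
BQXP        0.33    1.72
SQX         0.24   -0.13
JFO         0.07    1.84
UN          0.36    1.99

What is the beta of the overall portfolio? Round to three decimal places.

1.382

β_P = Σ w_i β_i = 0.33×1.72 + 0.24×-0.13 + 0.07×1.84 + 0.36×1.99 = 1.3816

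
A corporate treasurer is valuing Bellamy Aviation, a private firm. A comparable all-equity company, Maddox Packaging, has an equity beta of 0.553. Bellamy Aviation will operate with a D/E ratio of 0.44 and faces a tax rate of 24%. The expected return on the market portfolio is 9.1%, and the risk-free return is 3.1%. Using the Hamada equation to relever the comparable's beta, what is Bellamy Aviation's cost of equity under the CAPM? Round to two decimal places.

β_L = β_U × [1 + (1 − t)(D/E)] = 0.553 × [1 + (1 − 0.24) × 0.44]
    = 0.553 × [1 + 0.76 × 0.44] = 0.553 × 1.3344 = 0.7379
MRP = 9.1% − 3.1% = 6.00%
E(R) = R_f + β_L × MRP = 3.1% + 0.7379 × 6.0% = 7.53%

7.53%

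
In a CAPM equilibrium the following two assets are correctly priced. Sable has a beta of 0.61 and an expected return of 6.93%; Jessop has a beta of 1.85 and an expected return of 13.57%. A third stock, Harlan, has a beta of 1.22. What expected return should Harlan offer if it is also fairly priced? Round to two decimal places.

10.20%

MRP (SML slope) = (13.57% − 6.93%) / (1.85 − 0.61) = 6.64% / 1.24 = 5.3548%
R_f (intercept) = 6.93% − 0.61 × 5.3548% = 3.6636%
E(R_Harlan) = R_f + β × MRP = 3.6636% + 1.22 × 5.3548% = 10.20%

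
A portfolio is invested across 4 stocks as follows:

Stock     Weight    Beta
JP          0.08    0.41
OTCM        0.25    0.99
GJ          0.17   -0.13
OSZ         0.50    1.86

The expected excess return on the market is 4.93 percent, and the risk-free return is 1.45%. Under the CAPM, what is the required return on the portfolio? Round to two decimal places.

β_P = Σ w_i β_i = 0.08×0.41 + 0.25×0.99 + 0.17×-0.13 + 0.50×1.86 = 1.1882
E(R_P) = R_f + β_P × MRP = 1.45% + 1.1882 × 4.93% = 7.31%

7.31%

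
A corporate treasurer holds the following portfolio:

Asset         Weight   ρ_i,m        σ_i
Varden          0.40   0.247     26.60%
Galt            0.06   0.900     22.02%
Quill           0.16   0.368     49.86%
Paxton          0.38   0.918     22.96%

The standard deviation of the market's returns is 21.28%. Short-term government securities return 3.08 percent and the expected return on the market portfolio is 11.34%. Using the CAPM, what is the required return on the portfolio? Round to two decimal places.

8.81%

β_Varden = 0.247 × 26.60% / 21.28% = 0.3088
β_Galt = 0.900 × 22.02% / 21.28% = 0.9313
β_Quill = 0.368 × 49.86% / 21.28% = 0.8622
β_Paxton = 0.918 × 22.96% / 21.28% = 0.9905
β_P = Σ w_i β_i = 0.40×0.3088 + 0.06×0.9313 + 0.16×0.8622 + 0.38×0.9905 = 0.6937
MRP = 11.34% − 3.08% = 8.26%
E(R_P) = R_f + β_P × MRP = 3.08% + 0.6937 × 8.26% = 8.81%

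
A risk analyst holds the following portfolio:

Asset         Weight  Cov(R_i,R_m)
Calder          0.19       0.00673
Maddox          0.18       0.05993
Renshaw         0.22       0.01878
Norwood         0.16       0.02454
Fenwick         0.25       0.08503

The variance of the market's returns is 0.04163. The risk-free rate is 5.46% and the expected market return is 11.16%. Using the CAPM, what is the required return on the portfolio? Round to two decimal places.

β_Calder = 0.00673 / 0.04163 = 0.1617
β_Maddox = 0.05993 / 0.04163 = 1.4396
β_Renshaw = 0.01878 / 0.04163 = 0.4511
β_Norwood = 0.02454 / 0.04163 = 0.5895
β_Fenwick = 0.08503 / 0.04163 = 2.0425
β_P = Σ w_i β_i = 0.19×0.1617 + 0.18×1.4396 + 0.22×0.4511 + 0.16×0.5895 + 0.25×2.0425 = 0.9940
MRP = 11.16% − 5.46% = 5.70%
E(R_P) = R_f + β_P × MRP = 5.46% + 0.9940 × 5.70% = 11.13%

11.13%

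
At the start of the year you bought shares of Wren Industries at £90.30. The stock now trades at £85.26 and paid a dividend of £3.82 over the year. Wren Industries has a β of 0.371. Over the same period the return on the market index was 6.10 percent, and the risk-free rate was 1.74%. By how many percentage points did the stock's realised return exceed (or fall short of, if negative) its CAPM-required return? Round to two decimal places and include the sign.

Realised HPR = (P1 + D1 − P0) / P0 = (85.26 + 3.82 − 90.30) / 90.30 = -1.22 / 90.30 = -1.3511%
MRP = 6.10% − 1.74% = 4.36%
CAPM required = R_f + β·MRP = 1.74% + 0.371 × 4.36% = 3.35756%
α = realised − required = -1.3511% − 3.35756% = -4.71%

-4.71%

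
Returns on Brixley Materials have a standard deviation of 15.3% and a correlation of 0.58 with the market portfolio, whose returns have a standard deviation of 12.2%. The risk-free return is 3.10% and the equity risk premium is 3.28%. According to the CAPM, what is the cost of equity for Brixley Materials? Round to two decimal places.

5.49%

β = ρ × σ_i / σ_m = 0.58 × 15.3% / 12.2% = 0.7274
E(R) = 3.10% + 0.7274 × 3.28% = 5.49%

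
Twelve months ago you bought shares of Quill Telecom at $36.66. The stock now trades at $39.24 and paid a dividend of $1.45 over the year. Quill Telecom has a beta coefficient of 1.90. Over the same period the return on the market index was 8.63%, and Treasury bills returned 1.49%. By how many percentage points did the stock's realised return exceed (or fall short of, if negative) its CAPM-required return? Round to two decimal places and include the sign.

-4.06%

Realised HPR = (P1 + D1 − P0) / P0 = (39.24 + 1.45 − 36.66) / 36.66 = 4.03 / 36.66 = 10.9929%
MRP = 8.63% − 1.49% = 7.14%
CAPM required = R_f + β·MRP = 1.49% + 1.90 × 7.14% = 15.0560%
α = realised − required = 10.9929% − 15.0560% = -4.06%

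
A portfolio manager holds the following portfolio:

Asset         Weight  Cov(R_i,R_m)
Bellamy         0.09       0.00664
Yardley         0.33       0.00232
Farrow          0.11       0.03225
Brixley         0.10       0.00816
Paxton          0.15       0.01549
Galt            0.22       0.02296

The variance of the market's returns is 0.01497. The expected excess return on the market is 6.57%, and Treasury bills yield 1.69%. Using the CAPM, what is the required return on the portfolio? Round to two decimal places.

7.44%

β_Bellamy = 0.00664 / 0.01497 = 0.4436
β_Yardley = 0.00232 / 0.01497 = 0.1550
β_Farrow = 0.03225 / 0.01497 = 2.1543
β_Brixley = 0.00816 / 0.01497 = 0.5451
β_Paxton = 0.01549 / 0.01497 = 1.0347
β_Galt = 0.02296 / 0.01497 = 1.5337
β_P = Σ w_i β_i = 0.09×0.4436 + 0.33×0.1550 + 0.11×2.1543 + 0.10×0.5451 + 0.15×1.0347 + 0.22×1.5337 = 0.8752
E(R_P) = R_f + β_P × MRP = 1.69% + 0.8752 × 6.57% = 7.44%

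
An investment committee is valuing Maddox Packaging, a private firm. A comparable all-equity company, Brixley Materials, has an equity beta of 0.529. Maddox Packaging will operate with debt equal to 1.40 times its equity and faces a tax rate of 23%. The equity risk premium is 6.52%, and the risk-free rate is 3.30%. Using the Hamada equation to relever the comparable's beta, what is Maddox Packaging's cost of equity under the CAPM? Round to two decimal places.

10.47%

β_L = β_U × [1 + (1 − t)(D/E)] = 0.529 × [1 + (1 − 0.23) × 1.40]
    = 0.529 × [1 + 0.77 × 1.40] = 0.529 × 2.0780 = 1.0993
E(R) = R_f + β_L × MRP = 3.30% + 1.0993 × 6.52% = 10.47%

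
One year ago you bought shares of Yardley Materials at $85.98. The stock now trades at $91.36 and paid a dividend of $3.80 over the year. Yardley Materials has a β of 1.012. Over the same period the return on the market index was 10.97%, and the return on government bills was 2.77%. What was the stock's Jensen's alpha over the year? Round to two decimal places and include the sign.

-0.39%

Realised HPR = (P1 + D1 − P0) / P0 = (91.36 + 3.80 − 85.98) / 85.98 = 9.18 / 85.98 = 10.6769%
MRP = 10.97% − 2.77% = 8.20%
CAPM required = R_f + β·MRP = 2.77% + 1.012 × 8.20% = 11.06840%
α = realised − required = 10.6769% − 11.06840% = -0.39%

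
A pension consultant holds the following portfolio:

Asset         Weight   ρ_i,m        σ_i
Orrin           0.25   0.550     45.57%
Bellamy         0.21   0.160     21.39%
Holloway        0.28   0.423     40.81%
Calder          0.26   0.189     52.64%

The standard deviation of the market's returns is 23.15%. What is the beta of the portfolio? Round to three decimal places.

β_Orrin = 0.550 × 45.57% / 23.15% = 1.0827
β_Bellamy = 0.160 × 21.39% / 23.15% = 0.1478
β_Holloway = 0.423 × 40.81% / 23.15% = 0.7457
β_Calder = 0.189 × 52.64% / 23.15% = 0.4298
β_P = Σ w_i β_i = 0.25×1.0827 + 0.21×0.1478 + 0.28×0.7457 + 0.26×0.4298 = 0.6223

0.622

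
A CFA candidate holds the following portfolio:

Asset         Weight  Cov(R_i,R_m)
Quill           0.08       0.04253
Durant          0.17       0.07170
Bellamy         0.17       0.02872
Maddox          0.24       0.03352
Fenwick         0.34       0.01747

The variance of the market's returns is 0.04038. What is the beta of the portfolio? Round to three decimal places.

0.853

β_Quill = 0.04253 / 0.04038 = 1.0532
β_Durant = 0.07170 / 0.04038 = 1.7756
β_Bellamy = 0.02872 / 0.04038 = 0.7112
β_Maddox = 0.03352 / 0.04038 = 0.8301
β_Fenwick = 0.01747 / 0.04038 = 0.4326
β_P = Σ w_i β_i = 0.08×1.0532 + 0.17×1.7756 + 0.17×0.7112 + 0.24×0.8301 + 0.34×0.4326 = 0.8533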